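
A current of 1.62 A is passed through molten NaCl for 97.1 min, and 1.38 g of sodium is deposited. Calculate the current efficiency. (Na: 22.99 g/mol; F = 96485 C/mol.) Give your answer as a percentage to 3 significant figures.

Q = 1.62 × 5826 = 9438 C
n(e⁻) = 9438 / 96485 = 0.09782 mol
Na⁺ + e⁻ → Na, so theoretical n(Na) = 0.09782 mol → 2.249 g
Efficiency = 1.38 / 2.249 = 0.6136 = 61.4%

61.4%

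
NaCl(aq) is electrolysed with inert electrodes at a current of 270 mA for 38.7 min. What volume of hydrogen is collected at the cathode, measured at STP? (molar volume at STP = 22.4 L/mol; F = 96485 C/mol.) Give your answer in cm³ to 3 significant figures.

Q = 0.270 A × 2322 s = 626.9 C
n(e⁻) = Q/F = 626.9/96485 = 0.006497 mol
2H⁺ + 2e⁻ → H₂, so n(H₂) = 0.006497 / 2 = 0.003249 mol
V = 0.003249 × 22.4 = 0.07278 L
= 72.8 cm³

72.8 cm³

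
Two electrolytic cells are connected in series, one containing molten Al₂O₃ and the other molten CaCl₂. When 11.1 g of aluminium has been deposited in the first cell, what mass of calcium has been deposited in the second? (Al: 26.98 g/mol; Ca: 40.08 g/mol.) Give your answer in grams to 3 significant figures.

n(Al) = 11.1 / 26.98 = 0.4114 mol
Al³⁺ + 3e⁻ → Al, so n(e⁻) = 3 × 0.4114 = 1.234 mol
Same current for the same time ⇒ same n(e⁻) = 1.234 mol in both cells.
Ca²⁺ + 2e⁻ → Ca, so n(Ca) = 1.234 / 2 = 0.6170 mol
m(Ca) = 0.6170 × 40.08 = 24.7 g

24.7 g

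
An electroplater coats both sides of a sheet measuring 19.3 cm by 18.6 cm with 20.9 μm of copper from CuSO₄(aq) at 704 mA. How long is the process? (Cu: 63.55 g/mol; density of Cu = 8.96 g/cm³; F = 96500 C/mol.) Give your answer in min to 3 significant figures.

967 min

Plated area = 2 × 19.3 × 18.6 = 718.0 cm²
Volume = 718.0 × 20.9×10⁻⁴ cm = 1.501 cm³
m(Cu) = 1.501 × 8.96 = 13.45 g
n(Cu) = 13.45 / 63.55 = 0.2116 mol; n(e⁻) = 2 × 0.2116 = 0.4232 mol
Q = 0.4232 × 96500 = 40840 C
t = 40840 / 0.704 = 58010 s = 967 min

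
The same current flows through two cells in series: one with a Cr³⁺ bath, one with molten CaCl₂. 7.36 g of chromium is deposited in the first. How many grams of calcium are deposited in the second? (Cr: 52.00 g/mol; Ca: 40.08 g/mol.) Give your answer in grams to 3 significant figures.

n(Cr) = 7.36 / 52.00 = 0.1415 mol
Cr³⁺ + 3e⁻ → Cr, so n(e⁻) = 3 × 0.1415 = 0.4245 mol
Since the cells are in series, n(e⁻) in the Ca cell is also 0.4245 mol.
Ca²⁺ + 2e⁻ → Ca, so n(Ca) = 0.4245 / 2 = 0.2123 mol
m(Ca) = 0.2123 × 40.08 = 8.51 g

8.51 g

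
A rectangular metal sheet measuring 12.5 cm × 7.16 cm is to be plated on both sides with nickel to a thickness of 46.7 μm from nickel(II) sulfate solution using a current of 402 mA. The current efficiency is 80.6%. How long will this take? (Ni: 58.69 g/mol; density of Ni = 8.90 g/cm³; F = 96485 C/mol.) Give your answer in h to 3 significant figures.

21.0 h

Plated area = 2 × 12.5 × 7.16 = 179.0 cm²
Volume = 179.0 × 46.7×10⁻⁴ cm = 0.8359 cm³
m(Ni) = 0.8359 × 8.90 = 7.440 g
n(Ni) = 7.440 / 58.69 = 0.1268 mol; n(e⁻) = 2 × 0.1268 = 0.2536 mol
Q = 0.2536 × 96485 / 0.806 = 30360 C
t = 30360 / 0.402 = 75520 s = 21.0 h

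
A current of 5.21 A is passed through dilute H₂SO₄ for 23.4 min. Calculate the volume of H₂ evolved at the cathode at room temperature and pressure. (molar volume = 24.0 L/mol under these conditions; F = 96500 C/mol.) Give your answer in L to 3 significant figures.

0.910 L

Q = It = 5.21 × 1404 = 7315 C
n(e⁻) = Q/F = 7315/96500 = 0.07580 mol
2H⁺ + 2e⁻ → H₂, so n(H₂) = 0.07580 / 2 = 0.03790 mol
V = 0.03790 × 24.0 = 0.9096 L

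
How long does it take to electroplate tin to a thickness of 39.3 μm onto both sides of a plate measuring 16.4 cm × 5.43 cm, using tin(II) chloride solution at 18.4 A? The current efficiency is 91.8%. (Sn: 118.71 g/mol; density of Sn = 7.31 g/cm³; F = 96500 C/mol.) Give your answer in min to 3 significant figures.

Plated area = 2 × 16.4 × 5.43 = 178.1 cm²
Volume = 178.1 × 39.3×10⁻⁴ cm = 0.6999 cm³
m(Sn) = 0.6999 × 7.31 = 5.116 g
n(Sn) = 5.116 / 118.71 = 0.04310 mol; n(e⁻) = 2 × 0.04310 = 0.08620 mol
Q = 0.08620 × 96500 / 0.918 = 9061 C
t = 9061 / 18.4 = 492.4 s = 8.21 min

8.21 min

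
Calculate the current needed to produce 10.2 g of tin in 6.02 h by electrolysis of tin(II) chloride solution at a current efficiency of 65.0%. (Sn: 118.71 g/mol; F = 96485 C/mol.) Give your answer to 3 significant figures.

1.18 A

n(Sn) = 10.2 / 118.71 = 0.08592 mol
Sn²⁺ + 2e⁻ → Sn, so n(e⁻) = 2 × 0.08592 = 0.1718 mol
Q = 0.1718 × 96485 / 0.650 = 25500 C
I = Q / t = 25500 / 21672 s = 1.18 A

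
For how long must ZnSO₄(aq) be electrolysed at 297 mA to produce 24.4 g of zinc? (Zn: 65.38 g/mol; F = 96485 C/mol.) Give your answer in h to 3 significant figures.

67.4 h

n(Zn) = 24.4 / 65.38 = 0.3732 mol
Zn²⁺ + 2e⁻ → Zn, so n(e⁻) = 2 × 0.3732 = 0.7464 mol
Q = 0.7464 × 96485 = 72020 C
t = Q / I = 72020 / 0.297 = 2.425×10^5 s = 67.4 h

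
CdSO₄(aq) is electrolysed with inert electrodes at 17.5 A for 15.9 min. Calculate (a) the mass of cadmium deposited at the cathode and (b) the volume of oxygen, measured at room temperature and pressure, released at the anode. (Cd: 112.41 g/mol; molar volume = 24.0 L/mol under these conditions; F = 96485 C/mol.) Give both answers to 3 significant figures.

Q = 17.5 × 954 = 16700 C; n(e⁻) = 16700 / 96485 = 0.1731 mol
Cathode: Cd²⁺ + 2e⁻ → Cd → n(Cd) = 0.1731/2 = 0.08655 mol → 9.73 g
Anode: 2H₂O → O₂ + 4H⁺ + 4e⁻ → n(O₂) = 0.1731/4 = 0.04328 mol → 1.04 L

9.73 g Cd; 1.04 L O₂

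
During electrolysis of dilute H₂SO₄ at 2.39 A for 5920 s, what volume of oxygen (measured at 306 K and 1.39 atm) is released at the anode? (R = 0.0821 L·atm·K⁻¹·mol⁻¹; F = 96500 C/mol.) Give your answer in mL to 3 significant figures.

662 mL

Q = It = 2.39 × 5920 = 14150 C
Moles of electrons = 14150 / 96500 = 0.1466 mol
2H₂O → O₂ + 4H⁺ + 4e⁻, so n(O₂) = 0.1466 / 4 = 0.03665 mol
V = nRT/P = 0.03665 × 0.0821 × 306 / 1.39 = 0.6624 L
= 662 mL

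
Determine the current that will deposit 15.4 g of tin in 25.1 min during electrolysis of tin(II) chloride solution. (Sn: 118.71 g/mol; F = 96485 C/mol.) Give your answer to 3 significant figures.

n(Sn) = 15.4 / 118.71 = 0.1297 mol
Sn²⁺ + 2e⁻ → Sn, so n(e⁻) = 2 × 0.1297 = 0.2594 mol
Q = 0.2594 × 96485 = 25030 C
I = Q / t = 25030 / 1506 s = 16.6 A

16.6 A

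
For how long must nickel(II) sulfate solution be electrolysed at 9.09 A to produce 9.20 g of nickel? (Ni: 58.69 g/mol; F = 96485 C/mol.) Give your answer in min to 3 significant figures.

n(Ni) = 9.20 / 58.69 = 0.1568 mol
Ni²⁺ + 2e⁻ → Ni, so n(e⁻) = 2 × 0.1568 = 0.3136 mol
Q = 0.3136 × 96485 = 30260 C
t = Q / I = 30260 / 9.09 = 3329 s = 55.5 min

55.5 min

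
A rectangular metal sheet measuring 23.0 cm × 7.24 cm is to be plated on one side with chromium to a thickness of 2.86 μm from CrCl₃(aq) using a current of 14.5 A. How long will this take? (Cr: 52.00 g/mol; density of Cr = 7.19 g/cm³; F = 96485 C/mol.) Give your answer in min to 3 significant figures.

2.19 min

Plated area = 23.0 × 7.24 = 166.5 cm²
Volume = 166.5 × 2.86×10⁻⁴ cm = 0.04762 cm³
m(Cr) = 0.04762 × 7.19 = 0.3424 g
n(Cr) = 0.3424 / 52.00 = 0.006585 mol; n(e⁻) = 3 × 0.006585 = 0.01976 mol
Q = 0.01976 × 96485 = 1907 C
t = 1907 / 14.5 = 131.5 s = 2.19 min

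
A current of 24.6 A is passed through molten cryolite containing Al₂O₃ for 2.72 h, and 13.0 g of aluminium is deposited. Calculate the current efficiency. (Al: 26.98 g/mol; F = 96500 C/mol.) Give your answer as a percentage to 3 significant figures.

57.9%

Q = 24.6 × 9792 = 2.409×10^5 C
n(e⁻) = 2.409×10^5 / 96500 = 2.496 mol
Al³⁺ + 3e⁻ → Al, so theoretical n(Al) = 0.8320 mol → 22.45 g
Efficiency = 13.0 / 22.45 = 0.5791 = 57.9%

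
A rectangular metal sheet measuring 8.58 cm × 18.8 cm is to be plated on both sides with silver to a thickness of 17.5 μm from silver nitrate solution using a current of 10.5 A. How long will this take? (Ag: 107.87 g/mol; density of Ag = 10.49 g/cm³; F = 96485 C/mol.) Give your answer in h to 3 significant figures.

Plated area = 2 × 8.58 × 18.8 = 322.6 cm²
Volume = 322.6 × 17.5×10⁻⁴ cm = 0.5646 cm³
m(Ag) = 0.5646 × 10.49 = 5.923 g
n(Ag) = 5.923 / 107.87 = 0.05491 mol; n(e⁻) = 0.05491 mol
Q = 0.05491 × 96485 = 5298 C
t = 5298 / 10.5 = 504.6 s = 0.140 h

0.140 h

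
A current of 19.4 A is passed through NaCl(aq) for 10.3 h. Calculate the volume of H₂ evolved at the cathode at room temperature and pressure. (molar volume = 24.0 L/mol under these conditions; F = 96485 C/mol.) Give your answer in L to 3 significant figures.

Q = It = 19.4 × 37080 = 7.194×10^5 C
n(e⁻) = Q/F = 7.194×10^5/96485 = 7.456 mol
2H⁺ + 2e⁻ → H₂, so n(H₂) = 7.456 / 2 = 3.728 mol
V = 3.728 × 24.0 = 89.47 L

89.5 L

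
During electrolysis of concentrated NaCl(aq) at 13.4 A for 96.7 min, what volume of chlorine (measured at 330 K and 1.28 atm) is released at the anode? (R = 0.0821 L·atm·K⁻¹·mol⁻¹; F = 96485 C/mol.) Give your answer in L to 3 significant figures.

Q = It = 13.4 × 5802 = 77750 C
Moles of electrons = 77750 / 96485 = 0.8058 mol
2Cl⁻ → Cl₂ + 2e⁻, so n(Cl₂) = 0.8058 / 2 = 0.4029 mol
V = nRT/P = 0.4029 × 0.0821 × 330 / 1.28 = 8.528 L

8.53 L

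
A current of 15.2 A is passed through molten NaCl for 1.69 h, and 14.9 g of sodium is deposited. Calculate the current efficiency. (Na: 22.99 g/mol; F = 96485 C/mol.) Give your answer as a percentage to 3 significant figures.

67.6%

Q = 15.2 × 6084 = 92480 C
n(e⁻) = 92480 / 96485 = 0.9585 mol
Na⁺ + e⁻ → Na, so theoretical n(Na) = 0.9585 mol → 22.04 g
Efficiency = 14.9 / 22.04 = 0.6760 = 67.6%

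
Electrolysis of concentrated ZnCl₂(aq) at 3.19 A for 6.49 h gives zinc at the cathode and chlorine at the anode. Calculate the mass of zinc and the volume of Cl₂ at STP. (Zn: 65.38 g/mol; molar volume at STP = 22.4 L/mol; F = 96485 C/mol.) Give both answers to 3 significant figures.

Q = 3.19 × 23364 = 74530 C; n(e⁻) = 74530 / 96485 = 0.7725 mol
Cathode: Zn²⁺ + 2e⁻ → Zn → n(Zn) = 0.7725/2 = 0.3863 mol → 25.3 g
Anode: 2Cl⁻ → Cl₂ + 2e⁻ → n(Cl₂) = 0.7725/2 = 0.3863 mol → 8.65 L

25.3 g Zn; 8.65 L Cl₂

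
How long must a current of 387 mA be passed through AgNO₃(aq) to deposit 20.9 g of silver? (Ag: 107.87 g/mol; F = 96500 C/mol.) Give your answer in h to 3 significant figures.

13.4 h

n(Ag) = 20.9 / 107.87 = 0.1938 mol
Ag⁺ + e⁻ → Ag, so n(e⁻) = 0.1938 mol
Q = 0.1938 × 96500 = 18700 C
t = Q / I = 18700 / 0.387 = 48320 s = 13.4 h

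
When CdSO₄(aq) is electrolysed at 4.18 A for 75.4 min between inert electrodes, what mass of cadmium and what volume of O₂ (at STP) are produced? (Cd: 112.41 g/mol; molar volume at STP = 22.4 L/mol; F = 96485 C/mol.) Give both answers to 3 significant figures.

Q = 4.18 × 4524 = 18910 C; n(e⁻) = 18910 / 96485 = 0.1960 mol
Cathode: Cd²⁺ + 2e⁻ → Cd → n(Cd) = 0.1960/2 = 0.09800 mol → 11.0 g
Anode: 2H₂O → O₂ + 4H⁺ + 4e⁻ → n(O₂) = 0.1960/4 = 0.04900 mol → 1.10 L

11.0 g Cd; 1.10 L O₂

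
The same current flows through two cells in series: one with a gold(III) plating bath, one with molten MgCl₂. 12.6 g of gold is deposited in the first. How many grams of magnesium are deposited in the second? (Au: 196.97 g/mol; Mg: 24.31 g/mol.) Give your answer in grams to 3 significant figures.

n(Au) = 12.6 / 196.97 = 0.06397 mol
Au³⁺ + 3e⁻ → Au, so n(e⁻) = 3 × 0.06397 = 0.1919 mol
In series, the same 0.1919 mol of electrons flows through the second cell.
Mg²⁺ + 2e⁻ → Mg, so n(Mg) = 0.1919 / 2 = 0.09595 mol
m(Mg) = 0.09595 × 24.31 = 2.33 g

2.33 g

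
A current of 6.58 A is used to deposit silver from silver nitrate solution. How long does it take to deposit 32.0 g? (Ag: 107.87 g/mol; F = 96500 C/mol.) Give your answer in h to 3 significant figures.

1.21 h

n(Ag) = 32.0 / 107.87 = 0.2967 mol
Ag⁺ + e⁻ → Ag, so n(e⁻) = 0.2967 mol
Q = 0.2967 × 96500 = 28630 C
t = Q / I = 28630 / 6.58 = 4351 s = 1.21 h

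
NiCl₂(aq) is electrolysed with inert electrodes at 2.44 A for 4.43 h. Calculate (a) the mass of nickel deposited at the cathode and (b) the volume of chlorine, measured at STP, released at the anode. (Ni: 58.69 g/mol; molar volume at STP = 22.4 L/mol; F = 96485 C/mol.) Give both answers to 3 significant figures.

11.8 g Ni; 4.52 L Cl₂

Q = 2.44 × 15948 = 38910 C; n(e⁻) = 38910 / 96485 = 0.4033 mol
Cathode: Ni²⁺ + 2e⁻ → Ni → n(Ni) = 0.4033/2 = 0.2017 mol → 11.8 g
Anode: 2Cl⁻ → Cl₂ + 2e⁻ → n(Cl₂) = 0.4033/2 = 0.2017 mol → 4.52 L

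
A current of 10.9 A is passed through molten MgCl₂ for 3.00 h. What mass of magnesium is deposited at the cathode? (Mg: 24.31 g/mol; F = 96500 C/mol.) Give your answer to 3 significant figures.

Q = It = 10.9 × 10800 = 1.177×10^5 C
Moles of electrons = 1.177×10^5 / 96500 = 1.220 mol
Mg²⁺ + 2e⁻ → Mg, so n(Mg) = 1.220 / 2 = 0.6100 mol
m = 0.6100 × 24.31 = 14.8 g

14.8 g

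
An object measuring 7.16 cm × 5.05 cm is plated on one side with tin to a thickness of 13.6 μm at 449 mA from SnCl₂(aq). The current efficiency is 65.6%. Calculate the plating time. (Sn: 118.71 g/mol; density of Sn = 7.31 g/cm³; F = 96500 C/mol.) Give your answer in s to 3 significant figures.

Plated area = 7.16 × 5.05 = 36.16 cm²
Volume = 36.16 × 13.6×10⁻⁴ cm = 0.04918 cm³
m(Sn) = 0.04918 × 7.31 = 0.3595 g
n(Sn) = 0.3595 / 118.71 = 0.003028 mol; n(e⁻) = 2 × 0.003028 = 0.006056 mol
Q = 0.006056 × 96500 / 0.656 = 890.9 C
t = 890.9 / 0.449 = 1984 s

1980 s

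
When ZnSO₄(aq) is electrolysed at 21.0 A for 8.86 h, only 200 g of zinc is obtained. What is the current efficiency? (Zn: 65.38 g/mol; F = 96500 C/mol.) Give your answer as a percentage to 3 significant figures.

88.1%

Q = 21.0 × 31896 = 6.698×10^5 C
n(e⁻) = 6.698×10^5 / 96500 = 6.941 mol
Zn²⁺ + 2e⁻ → Zn, so theoretical n(Zn) = 3.471 mol → 226.9 g
Efficiency = 200 / 226.9 = 0.8814 = 88.1%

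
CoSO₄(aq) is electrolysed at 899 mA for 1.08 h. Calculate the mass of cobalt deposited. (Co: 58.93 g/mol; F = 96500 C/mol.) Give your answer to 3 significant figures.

1.07 g

Q = 0.899 A × 3888 s = 3495 C
Moles of electrons = 3495 / 96500 = 0.03622 mol
Co²⁺ + 2e⁻ → Co, so n(Co) = 0.03622 / 2 = 0.01811 mol
m = 0.01811 × 58.93 = 1.07 g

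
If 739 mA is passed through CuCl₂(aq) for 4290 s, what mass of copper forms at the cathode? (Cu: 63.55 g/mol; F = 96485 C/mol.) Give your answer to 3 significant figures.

Q = 0.739 A × 4290 s = 3170 C
n(e⁻) = Q/F = 3170/96485 = 0.03285 mol
Cu²⁺ + 2e⁻ → Cu, so n(Cu) = 0.03285 / 2 = 0.01643 mol
m = 0.01643 × 63.55 = 1.04 g

1.04 g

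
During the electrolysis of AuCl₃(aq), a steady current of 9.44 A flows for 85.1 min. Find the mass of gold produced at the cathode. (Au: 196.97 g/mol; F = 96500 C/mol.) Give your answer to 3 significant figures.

32.8 g

Q = 9.44 A × 5106 s = 48200 C
Moles of electrons = 48200 / 96500 = 0.4995 mol
Au³⁺ + 3e⁻ → Au, so n(Au) = 0.4995 / 3 = 0.1665 mol
m = 0.1665 × 196.97 = 32.8 g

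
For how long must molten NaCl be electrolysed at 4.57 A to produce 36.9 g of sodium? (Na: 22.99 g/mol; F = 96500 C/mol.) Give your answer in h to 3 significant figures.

n(Na) = 36.9 / 22.99 = 1.605 mol
Na⁺ + e⁻ → Na, so n(e⁻) = 1.605 mol
Q = 1.605 × 96500 = 1.549×10^5 C
t = Q / I = 1.549×10^5 / 4.57 = 33890 s = 9.41 h

9.41 h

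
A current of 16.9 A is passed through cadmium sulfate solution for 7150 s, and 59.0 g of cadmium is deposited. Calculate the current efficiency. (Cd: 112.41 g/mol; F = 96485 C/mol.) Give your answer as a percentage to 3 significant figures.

83.8%

Q = 16.9 × 7150 = 1.208×10^5 C
n(e⁻) = 1.208×10^5 / 96485 = 1.252 mol
Cd²⁺ + 2e⁻ → Cd, so theoretical n(Cd) = 0.6260 mol → 70.37 g
Efficiency = 59.0 / 70.37 = 0.8384 = 83.8%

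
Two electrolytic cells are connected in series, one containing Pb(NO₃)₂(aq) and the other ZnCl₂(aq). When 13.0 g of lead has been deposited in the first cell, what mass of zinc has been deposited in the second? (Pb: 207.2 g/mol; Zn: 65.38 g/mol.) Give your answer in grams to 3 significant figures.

4.10 g

n(Pb) = 13.0 / 207.2 = 0.06274 mol
Pb²⁺ + 2e⁻ → Pb, so n(e⁻) = 2 × 0.06274 = 0.1255 mol
In series, the same 0.1255 mol of electrons flows through the second cell.
Zn²⁺ + 2e⁻ → Zn, so n(Zn) = 0.1255 / 2 = 0.06275 mol
m(Zn) = 0.06275 × 65.38 = 4.10 g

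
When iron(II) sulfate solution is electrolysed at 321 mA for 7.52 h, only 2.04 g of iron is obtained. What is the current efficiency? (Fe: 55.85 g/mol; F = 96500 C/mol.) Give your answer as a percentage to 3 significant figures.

81.1%

Q = 0.321 × 27072 = 8690 C
n(e⁻) = 8690 / 96500 = 0.09005 mol
Fe²⁺ + 2e⁻ → Fe, so theoretical n(Fe) = 0.04503 mol → 2.515 g
Efficiency = 2.04 / 2.515 = 0.8111 = 81.1%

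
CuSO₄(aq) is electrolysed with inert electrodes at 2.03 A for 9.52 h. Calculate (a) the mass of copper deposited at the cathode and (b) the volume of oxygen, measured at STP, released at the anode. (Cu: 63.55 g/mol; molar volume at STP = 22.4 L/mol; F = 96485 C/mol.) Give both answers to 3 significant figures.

Q = 2.03 × 34272 = 69570 C; n(e⁻) = 69570 / 96485 = 0.7210 mol
Cathode: Cu²⁺ + 2e⁻ → Cu → n(Cu) = 0.7210/2 = 0.3605 mol → 22.9 g
Anode: 2H₂O → O₂ + 4H⁺ + 4e⁻ → n(O₂) = 0.7210/4 = 0.1803 mol → 4.04 L

22.9 g Cu; 4.04 L O₂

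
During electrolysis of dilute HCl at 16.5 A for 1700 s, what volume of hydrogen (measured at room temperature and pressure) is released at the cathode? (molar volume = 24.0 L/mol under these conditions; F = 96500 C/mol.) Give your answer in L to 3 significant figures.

Charge passed = 16.5 × 1700 = 28050 C
n(e⁻) = Q/F = 28050/96500 = 0.2907 mol
2H⁺ + 2e⁻ → H₂, so n(H₂) = 0.2907 / 2 = 0.1454 mol
V = 0.1454 × 24.0 = 3.490 L

3.49 L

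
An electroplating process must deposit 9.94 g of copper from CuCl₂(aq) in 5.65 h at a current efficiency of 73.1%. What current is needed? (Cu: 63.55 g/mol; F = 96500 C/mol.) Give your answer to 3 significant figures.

2.03 A

n(Cu) = 9.94 / 63.55 = 0.1564 mol
Cu²⁺ + 2e⁻ → Cu, so n(e⁻) = 2 × 0.1564 = 0.3128 mol
Q = 0.3128 × 96500 / 0.731 = 41290 C
I = Q / t = 41290 / 20340 s = 2.03 A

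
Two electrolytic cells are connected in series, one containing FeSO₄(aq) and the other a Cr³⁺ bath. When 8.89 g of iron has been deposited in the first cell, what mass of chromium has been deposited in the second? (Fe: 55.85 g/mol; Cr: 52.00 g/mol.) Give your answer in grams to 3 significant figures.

5.52 g

n(Fe) = 8.89 / 55.85 = 0.1592 mol
Fe²⁺ + 2e⁻ → Fe, so n(e⁻) = 2 × 0.1592 = 0.3184 mol
In series, the same 0.3184 mol of electrons flows through the second cell.
Cr³⁺ + 3e⁻ → Cr, so n(Cr) = 0.3184 / 3 = 0.1061 mol
m(Cr) = 0.1061 × 52.00 = 5.52 g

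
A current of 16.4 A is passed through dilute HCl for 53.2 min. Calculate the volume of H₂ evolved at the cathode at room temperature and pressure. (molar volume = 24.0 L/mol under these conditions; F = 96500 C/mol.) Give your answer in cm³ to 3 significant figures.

6510 cm³

Q = It = 16.4 × 3192 = 52350 C
n(e⁻) = Q/F = 52350/96500 = 0.5425 mol
2H⁺ + 2e⁻ → H₂, so n(H₂) = 0.5425 / 2 = 0.2713 mol
V = 0.2713 × 24.0 = 6.511 L
= 6510 cm³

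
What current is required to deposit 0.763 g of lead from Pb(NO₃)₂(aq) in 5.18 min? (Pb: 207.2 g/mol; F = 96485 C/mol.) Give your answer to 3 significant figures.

n(Pb) = 0.763 / 207.2 = 0.003682 mol
Pb²⁺ + 2e⁻ → Pb, so n(e⁻) = 2 × 0.003682 = 0.007364 mol
Q = 0.007364 × 96485 = 710.5 C
I = Q / t = 710.5 / 310.8 s = 2.29 A

2.29 A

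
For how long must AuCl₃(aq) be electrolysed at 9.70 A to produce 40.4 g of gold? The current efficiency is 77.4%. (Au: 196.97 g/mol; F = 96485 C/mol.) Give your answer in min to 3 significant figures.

n(Au) = 40.4 / 196.97 = 0.2051 mol
Au³⁺ + 3e⁻ → Au, so n(e⁻) = 3 × 0.2051 = 0.6153 mol
Q = 0.6153 × 96485 / 0.774 = 76700 C
t = Q / I = 76700 / 9.70 = 7907 s = 132 min

132 min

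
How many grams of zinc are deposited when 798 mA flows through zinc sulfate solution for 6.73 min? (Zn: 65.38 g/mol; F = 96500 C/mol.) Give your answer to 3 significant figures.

0.109 g

Q = 0.798 A × 403.8 s = 322.2 C
n(e⁻) = Q/F = 322.2/96500 = 0.003339 mol
Zn²⁺ + 2e⁻ → Zn, so n(Zn) = 0.003339 / 2 = 0.001670 mol
m = 0.001670 × 65.38 = 0.109 g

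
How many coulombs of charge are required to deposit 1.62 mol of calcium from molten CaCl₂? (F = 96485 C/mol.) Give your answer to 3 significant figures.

Ca²⁺ + 2e⁻ → Ca, so n(e⁻) = 2 × 1.62 = 3.240 mol
Q = 3.240 × 96485 = 3.126×10^5 C

3.13×10^5 C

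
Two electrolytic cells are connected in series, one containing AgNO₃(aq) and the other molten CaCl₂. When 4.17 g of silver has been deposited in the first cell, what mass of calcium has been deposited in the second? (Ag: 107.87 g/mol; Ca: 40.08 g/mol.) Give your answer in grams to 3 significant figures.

0.775 g

n(Ag) = 4.17 / 107.87 = 0.03866 mol
Ag⁺ + e⁻ → Ag, so n(e⁻) = 0.03866 mol
Since the cells are in series, n(e⁻) in the Ca cell is also 0.03866 mol.
Ca²⁺ + 2e⁻ → Ca, so n(Ca) = 0.03866 / 2 = 0.01933 mol
m(Ca) = 0.01933 × 40.08 = 0.775 g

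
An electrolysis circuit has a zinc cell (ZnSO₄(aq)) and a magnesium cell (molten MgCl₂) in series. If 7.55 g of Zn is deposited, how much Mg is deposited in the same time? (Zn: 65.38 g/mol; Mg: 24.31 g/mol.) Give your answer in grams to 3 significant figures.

2.81 g

n(Zn) = 7.55 / 65.38 = 0.1155 mol
Zn²⁺ + 2e⁻ → Zn, so n(e⁻) = 2 × 0.1155 = 0.2310 mol
Since the cells are in series, n(e⁻) in the Mg cell is also 0.2310 mol.
Mg²⁺ + 2e⁻ → Mg, so n(Mg) = 0.2310 / 2 = 0.1155 mol
m(Mg) = 0.1155 × 24.31 = 2.81 g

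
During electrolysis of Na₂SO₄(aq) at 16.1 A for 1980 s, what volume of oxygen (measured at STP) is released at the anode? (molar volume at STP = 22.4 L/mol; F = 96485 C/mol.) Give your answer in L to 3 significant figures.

Charge passed = 16.1 × 1980 = 31880 C
n(e⁻) = 31880 / 96485 = 0.3304 mol
2H₂O → O₂ + 4H⁺ + 4e⁻, so n(O₂) = 0.3304 / 4 = 0.08260 mol
V = 0.08260 × 22.4 = 1.850 L

1.85 L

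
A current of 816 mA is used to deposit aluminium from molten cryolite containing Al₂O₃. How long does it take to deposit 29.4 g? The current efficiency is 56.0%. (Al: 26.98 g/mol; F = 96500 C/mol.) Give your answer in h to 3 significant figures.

192 h

n(Al) = 29.4 / 26.98 = 1.090 mol
Al³⁺ + 3e⁻ → Al, so n(e⁻) = 3 × 1.090 = 3.270 mol
Q = 3.270 × 96500 / 0.560 = 5.635×10^5 C
t = Q / I = 5.635×10^5 / 0.816 = 6.906×10^5 s = 192 h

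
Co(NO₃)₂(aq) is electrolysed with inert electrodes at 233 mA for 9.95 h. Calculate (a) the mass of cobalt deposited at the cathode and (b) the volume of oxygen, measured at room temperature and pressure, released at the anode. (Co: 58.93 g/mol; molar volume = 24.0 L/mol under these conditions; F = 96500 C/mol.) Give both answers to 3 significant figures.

Q = 0.233 × 35820 = 8346 C; n(e⁻) = 8346 / 96500 = 0.08649 mol
Cathode: Co²⁺ + 2e⁻ → Co → n(Co) = 0.08649/2 = 0.04325 mol → 2.55 g
Anode: 2H₂O → O₂ + 4H⁺ + 4e⁻ → n(O₂) = 0.08649/4 = 0.02162 mol → 0.519 L

2.55 g Co; 0.519 L O₂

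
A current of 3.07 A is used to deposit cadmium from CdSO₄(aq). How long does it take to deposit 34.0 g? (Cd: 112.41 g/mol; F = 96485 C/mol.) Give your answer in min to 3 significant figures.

317 min

n(Cd) = 34.0 / 112.41 = 0.3025 mol
Cd²⁺ + 2e⁻ → Cd, so n(e⁻) = 2 × 0.3025 = 0.6050 mol
Q = 0.6050 × 96485 = 58370 C
t = Q / I = 58370 / 3.07 = 19010 s = 317 min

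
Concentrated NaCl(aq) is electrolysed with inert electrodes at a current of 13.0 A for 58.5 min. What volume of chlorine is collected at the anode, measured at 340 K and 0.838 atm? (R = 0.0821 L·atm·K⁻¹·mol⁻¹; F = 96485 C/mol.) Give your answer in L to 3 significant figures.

Q = It = 13.0 × 3510 = 45630 C
Moles of electrons = 45630 / 96485 = 0.4729 mol
2Cl⁻ → Cl₂ + 2e⁻, so n(Cl₂) = 0.4729 / 2 = 0.2365 mol
V = nRT/P = 0.2365 × 0.0821 × 340 / 0.838 = 7.878 L

7.88 L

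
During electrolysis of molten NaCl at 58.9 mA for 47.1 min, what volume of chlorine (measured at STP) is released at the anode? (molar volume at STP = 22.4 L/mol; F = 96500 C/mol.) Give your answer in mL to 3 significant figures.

Q = It = 0.0589 × 2826 = 166.5 C
n(e⁻) = Q/F = 166.5/96500 = 0.001725 mol
2Cl⁻ → Cl₂ + 2e⁻, so n(Cl₂) = 0.001725 / 2 = 8.625×10^-4 mol
V = 8.625×10^-4 × 22.4 = 0.01932 L
= 19.3 mL

19.3 mL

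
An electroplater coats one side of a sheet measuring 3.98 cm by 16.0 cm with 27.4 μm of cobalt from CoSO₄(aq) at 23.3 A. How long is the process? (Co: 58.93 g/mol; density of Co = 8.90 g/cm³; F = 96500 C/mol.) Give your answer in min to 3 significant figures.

3.64 min

Plated area = 3.98 × 16.0 = 63.68 cm²
Volume = 63.68 × 27.4×10⁻⁴ cm = 0.1745 cm³
m(Co) = 0.1745 × 8.90 = 1.553 g
n(Co) = 1.553 / 58.93 = 0.02635 mol; n(e⁻) = 2 × 0.02635 = 0.05270 mol
Q = 0.05270 × 96500 = 5086 C
t = 5086 / 23.3 = 218.3 s = 3.64 min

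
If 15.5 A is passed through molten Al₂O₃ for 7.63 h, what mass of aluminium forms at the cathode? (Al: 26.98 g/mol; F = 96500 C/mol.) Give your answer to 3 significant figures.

Q = It = 15.5 × 27468 = 4.258×10^5 C
Moles of electrons = 4.258×10^5 / 96500 = 4.412 mol
Al³⁺ + 3e⁻ → Al, so n(Al) = 4.412 / 3 = 1.471 mol
m = 1.471 × 26.98 = 39.7 g

39.7 g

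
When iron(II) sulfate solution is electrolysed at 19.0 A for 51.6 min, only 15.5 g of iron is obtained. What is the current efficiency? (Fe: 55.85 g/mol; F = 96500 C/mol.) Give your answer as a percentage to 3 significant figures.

Q = 19.0 × 3096 = 58820 C
n(e⁻) = 58820 / 96500 = 0.6095 mol
Fe²⁺ + 2e⁻ → Fe, so theoretical n(Fe) = 0.3048 mol → 17.02 g
Efficiency = 15.5 / 17.02 = 0.9107 = 91.1%

91.1%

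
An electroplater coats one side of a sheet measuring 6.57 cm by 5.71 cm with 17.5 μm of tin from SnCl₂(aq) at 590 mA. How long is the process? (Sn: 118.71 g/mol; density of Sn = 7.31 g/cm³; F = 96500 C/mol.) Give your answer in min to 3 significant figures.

22.0 min

Plated area = 6.57 × 5.71 = 37.51 cm²
Volume = 37.51 × 17.5×10⁻⁴ cm = 0.06564 cm³
m(Sn) = 0.06564 × 7.31 = 0.4798 g
n(Sn) = 0.4798 / 118.71 = 0.004042 mol; n(e⁻) = 2 × 0.004042 = 0.008084 mol
Q = 0.008084 × 96500 = 780.1 C
t = 780.1 / 0.590 = 1322 s = 22.0 min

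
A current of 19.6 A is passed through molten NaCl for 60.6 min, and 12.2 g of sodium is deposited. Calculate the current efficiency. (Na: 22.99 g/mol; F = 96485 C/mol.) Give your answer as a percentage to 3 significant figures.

Q = 19.6 × 3636 = 71270 C
n(e⁻) = 71270 / 96485 = 0.7387 mol
Na⁺ + e⁻ → Na, so theoretical n(Na) = 0.7387 mol → 16.98 g
Efficiency = 12.2 / 16.98 = 0.7185 = 71.8%

71.8%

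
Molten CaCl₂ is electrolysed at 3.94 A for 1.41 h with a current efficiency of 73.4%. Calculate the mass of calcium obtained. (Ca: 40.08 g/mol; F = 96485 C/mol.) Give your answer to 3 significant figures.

Q = 3.94 × 5076 = 20000 C
n(e⁻) = 20000 / 96485 = 0.2073 mol
Ca²⁺ + 2e⁻ → Ca, so theoretical m(Ca) = 0.1037 × 40.08 = 4.156 g
Actual mass = 73.4% × 4.156 = 3.05 g

3.05 g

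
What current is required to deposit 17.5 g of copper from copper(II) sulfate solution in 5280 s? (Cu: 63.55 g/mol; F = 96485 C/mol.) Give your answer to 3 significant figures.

10.1 A

n(Cu) = 17.5 / 63.55 = 0.2754 mol
Cu²⁺ + 2e⁻ → Cu, so n(e⁻) = 2 × 0.2754 = 0.5508 mol
Q = 0.5508 × 96485 = 53140 C
I = Q / t = 53140 / 5280 s = 10.1 A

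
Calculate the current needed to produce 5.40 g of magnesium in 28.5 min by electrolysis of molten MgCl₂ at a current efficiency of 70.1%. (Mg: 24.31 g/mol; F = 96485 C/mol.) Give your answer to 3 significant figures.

n(Mg) = 5.40 / 24.31 = 0.2221 mol
Mg²⁺ + 2e⁻ → Mg, so n(e⁻) = 2 × 0.2221 = 0.4442 mol
Q = 0.4442 × 96485 / 0.701 = 61140 C
I = Q / t = 61140 / 1710 s = 35.8 A

35.8 A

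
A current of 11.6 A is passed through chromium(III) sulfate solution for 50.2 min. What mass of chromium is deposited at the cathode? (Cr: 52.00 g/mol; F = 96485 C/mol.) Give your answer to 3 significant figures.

6.28 g

Q = 11.6 A × 3012 s = 34940 C
n(e⁻) = Q/F = 34940/96485 = 0.3621 mol
Cr³⁺ + 3e⁻ → Cr, so n(Cr) = 0.3621 / 3 = 0.1207 mol
m = 0.1207 × 52.00 = 6.28 g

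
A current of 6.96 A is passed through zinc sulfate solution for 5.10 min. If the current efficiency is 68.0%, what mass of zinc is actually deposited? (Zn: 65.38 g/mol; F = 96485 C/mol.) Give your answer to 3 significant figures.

Q = 6.96 × 306 = 2130 C
n(e⁻) = 2130 / 96485 = 0.02208 mol
Zn²⁺ + 2e⁻ → Zn, so theoretical m(Zn) = 0.01104 × 65.38 = 0.7218 g
Actual mass = 68.0% × 0.7218 = 0.491 g

0.491 g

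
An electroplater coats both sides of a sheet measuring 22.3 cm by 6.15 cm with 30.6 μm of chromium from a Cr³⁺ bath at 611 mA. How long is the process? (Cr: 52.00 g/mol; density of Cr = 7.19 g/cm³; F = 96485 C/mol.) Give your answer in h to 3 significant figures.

Plated area = 2 × 22.3 × 6.15 = 274.3 cm²
Volume = 274.3 × 30.6×10⁻⁴ cm = 0.8394 cm³
m(Cr) = 0.8394 × 7.19 = 6.035 g
n(Cr) = 6.035 / 52.00 = 0.1161 mol; n(e⁻) = 3 × 0.1161 = 0.3483 mol
Q = 0.3483 × 96485 = 33610 C
t = 33610 / 0.611 = 55010 s = 15.3 h

15.3 h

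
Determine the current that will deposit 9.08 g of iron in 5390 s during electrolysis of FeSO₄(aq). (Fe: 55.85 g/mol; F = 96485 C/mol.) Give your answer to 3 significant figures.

n(Fe) = 9.08 / 55.85 = 0.1626 mol
Fe²⁺ + 2e⁻ → Fe, so n(e⁻) = 2 × 0.1626 = 0.3252 mol
Q = 0.3252 × 96485 = 31380 C
I = Q / t = 31380 / 5390 s = 5.82 A

5.82 A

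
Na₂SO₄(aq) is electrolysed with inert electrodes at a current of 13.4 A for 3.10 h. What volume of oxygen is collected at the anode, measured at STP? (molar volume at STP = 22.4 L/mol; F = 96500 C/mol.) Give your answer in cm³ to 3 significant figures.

8680 cm³

Charge passed = 13.4 × 11160 = 1.495×10^5 C
Moles of electrons = 1.495×10^5 / 96500 = 1.549 mol
2H₂O → O₂ + 4H⁺ + 4e⁻, so n(O₂) = 1.549 / 4 = 0.3873 mol
V = 0.3873 × 22.4 = 8.676 L
= 8680 cm³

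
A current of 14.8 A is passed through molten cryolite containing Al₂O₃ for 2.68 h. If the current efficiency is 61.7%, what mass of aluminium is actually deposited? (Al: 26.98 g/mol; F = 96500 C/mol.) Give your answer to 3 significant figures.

Q = 14.8 × 9648 = 1.428×10^5 C
n(e⁻) = 1.428×10^5 / 96500 = 1.480 mol
Al³⁺ + 3e⁻ → Al, so theoretical m(Al) = 0.4933 × 26.98 = 13.31 g
Actual mass = 61.7% × 13.31 = 8.21 g

8.21 g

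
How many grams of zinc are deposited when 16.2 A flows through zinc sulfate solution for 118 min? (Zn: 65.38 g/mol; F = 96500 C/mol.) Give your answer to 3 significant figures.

Q = It = 16.2 × 7080 = 1.147×10^5 C
Moles of electrons = 1.147×10^5 / 96500 = 1.189 mol
Zn²⁺ + 2e⁻ → Zn, so n(Zn) = 1.189 / 2 = 0.5945 mol
m = 0.5945 × 65.38 = 38.9 g

38.9 g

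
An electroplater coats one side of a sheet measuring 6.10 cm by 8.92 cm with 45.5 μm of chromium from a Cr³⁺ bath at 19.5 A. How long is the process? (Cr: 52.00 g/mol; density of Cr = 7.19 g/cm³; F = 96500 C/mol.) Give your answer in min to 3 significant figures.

8.47 min

Plated area = 6.10 × 8.92 = 54.41 cm²
Volume = 54.41 × 45.5×10⁻⁴ cm = 0.2476 cm³
m(Cr) = 0.2476 × 7.19 = 1.780 g
n(Cr) = 1.780 / 52.00 = 0.03423 mol; n(e⁻) = 3 × 0.03423 = 0.1027 mol
Q = 0.1027 × 96500 = 9911 C
t = 9911 / 19.5 = 508.3 s = 8.47 min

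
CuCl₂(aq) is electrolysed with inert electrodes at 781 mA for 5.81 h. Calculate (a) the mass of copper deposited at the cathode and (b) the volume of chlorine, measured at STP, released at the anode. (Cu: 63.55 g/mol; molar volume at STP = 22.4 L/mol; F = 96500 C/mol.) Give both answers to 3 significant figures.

Q = 0.781 × 20916 = 16340 C; n(e⁻) = 16340 / 96500 = 0.1693 mol
Cathode: Cu²⁺ + 2e⁻ → Cu → n(Cu) = 0.1693/2 = 0.08465 mol → 5.38 g
Anode: 2Cl⁻ → Cl₂ + 2e⁻ → n(Cl₂) = 0.1693/2 = 0.08465 mol → 1.90 L

5.38 g Cu; 1.90 L Cl₂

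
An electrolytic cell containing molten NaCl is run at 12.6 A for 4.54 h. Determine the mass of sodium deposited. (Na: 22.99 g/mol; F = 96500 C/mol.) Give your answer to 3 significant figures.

49.1 g

Q = It = 12.6 × 16344 = 2.059×10^5 C
n(e⁻) = 2.059×10^5 / 96500 = 2.134 mol
Na⁺ + e⁻ → Na, so n(Na) = 2.134 mol
m = 2.134 × 22.99 = 49.1 g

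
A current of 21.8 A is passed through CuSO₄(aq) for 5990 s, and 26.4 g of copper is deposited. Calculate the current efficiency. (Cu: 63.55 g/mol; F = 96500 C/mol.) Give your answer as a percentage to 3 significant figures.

61.4%

Q = 21.8 × 5990 = 1.306×10^5 C
n(e⁻) = 1.306×10^5 / 96500 = 1.353 mol
Cu²⁺ + 2e⁻ → Cu, so theoretical n(Cu) = 0.6765 mol → 42.99 g
Efficiency = 26.4 / 42.99 = 0.6141 = 61.4%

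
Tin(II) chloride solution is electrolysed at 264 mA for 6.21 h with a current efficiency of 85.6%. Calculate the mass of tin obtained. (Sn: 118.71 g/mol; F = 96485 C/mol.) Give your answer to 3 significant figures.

Q = 0.264 × 22356 = 5902 C
n(e⁻) = 5902 / 96485 = 0.06117 mol
Sn²⁺ + 2e⁻ → Sn, so theoretical m(Sn) = 0.03059 × 118.71 = 3.631 g
Actual mass = 85.6% × 3.631 = 3.11 g

3.11 g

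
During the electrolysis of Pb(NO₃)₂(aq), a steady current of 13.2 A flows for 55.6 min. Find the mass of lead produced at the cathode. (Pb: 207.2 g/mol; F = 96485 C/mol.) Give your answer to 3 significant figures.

Q = It = 13.2 × 3336 = 44040 C
Moles of electrons = 44040 / 96485 = 0.4564 mol
Pb²⁺ + 2e⁻ → Pb, so n(Pb) = 0.4564 / 2 = 0.2282 mol
m = 0.2282 × 207.2 = 47.3 g

47.3 g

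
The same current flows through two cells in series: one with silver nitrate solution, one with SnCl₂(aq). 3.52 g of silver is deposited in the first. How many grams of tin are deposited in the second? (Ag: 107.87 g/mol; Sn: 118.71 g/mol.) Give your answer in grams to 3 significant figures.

1.94 g

n(Ag) = 3.52 / 107.87 = 0.03263 mol
Ag⁺ + e⁻ → Ag, so n(e⁻) = 0.03263 mol
Since the cells are in series, n(e⁻) in the Sn cell is also 0.03263 mol.
Sn²⁺ + 2e⁻ → Sn, so n(Sn) = 0.03263 / 2 = 0.01632 mol
m(Sn) = 0.01632 × 118.71 = 1.94 g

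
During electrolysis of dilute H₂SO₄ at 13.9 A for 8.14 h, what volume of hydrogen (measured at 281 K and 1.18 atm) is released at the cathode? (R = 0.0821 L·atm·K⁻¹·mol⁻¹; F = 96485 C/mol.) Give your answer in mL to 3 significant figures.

41300 mL

Charge passed = 13.9 × 29304 = 4.073×10^5 C
n(e⁻) = 4.073×10^5 / 96485 = 4.221 mol
2H⁺ + 2e⁻ → H₂, so n(H₂) = 4.221 / 2 = 2.111 mol
V = nRT/P = 2.111 × 0.0821 × 281 / 1.18 = 41.27 L
= 41300 mL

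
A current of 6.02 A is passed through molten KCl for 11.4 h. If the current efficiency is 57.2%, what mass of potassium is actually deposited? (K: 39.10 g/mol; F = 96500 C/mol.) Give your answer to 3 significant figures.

Q = 6.02 × 41040 = 2.471×10^5 C
n(e⁻) = 2.471×10^5 / 96500 = 2.561 mol
K⁺ + e⁻ → K, so theoretical m(K) = 2.561 × 39.10 = 100.1 g
Actual mass = 57.2% × 100.1 = 57.3 g

57.3 g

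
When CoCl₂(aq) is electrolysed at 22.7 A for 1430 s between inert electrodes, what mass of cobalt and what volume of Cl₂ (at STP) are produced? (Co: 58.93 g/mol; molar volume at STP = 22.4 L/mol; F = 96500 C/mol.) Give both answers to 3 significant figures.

Q = 22.7 × 1430 = 32460 C; n(e⁻) = 32460 / 96500 = 0.3364 mol
Cathode: Co²⁺ + 2e⁻ → Co → n(Co) = 0.3364/2 = 0.1682 mol → 9.91 g
Anode: 2Cl⁻ → Cl₂ + 2e⁻ → n(Cl₂) = 0.3364/2 = 0.1682 mol → 3.77 L

9.91 g Co; 3.77 L Cl₂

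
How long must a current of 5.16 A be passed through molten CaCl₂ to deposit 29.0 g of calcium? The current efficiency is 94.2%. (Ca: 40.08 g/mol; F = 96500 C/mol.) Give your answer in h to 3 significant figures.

7.98 h

n(Ca) = 29.0 / 40.08 = 0.7236 mol
Ca²⁺ + 2e⁻ → Ca, so n(e⁻) = 2 × 0.7236 = 1.447 mol
Q = 1.447 × 96500 / 0.942 = 1.482×10^5 C
t = Q / I = 1.482×10^5 / 5.16 = 28720 s = 7.98 h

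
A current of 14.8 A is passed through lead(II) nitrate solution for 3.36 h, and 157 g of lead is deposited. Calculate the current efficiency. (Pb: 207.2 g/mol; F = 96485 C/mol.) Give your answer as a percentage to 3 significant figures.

Q = 14.8 × 12096 = 1.790×10^5 C
n(e⁻) = 1.790×10^5 / 96485 = 1.855 mol
Pb²⁺ + 2e⁻ → Pb, so theoretical n(Pb) = 0.9275 mol → 192.2 g
Efficiency = 157 / 192.2 = 0.8169 = 81.7%

81.7%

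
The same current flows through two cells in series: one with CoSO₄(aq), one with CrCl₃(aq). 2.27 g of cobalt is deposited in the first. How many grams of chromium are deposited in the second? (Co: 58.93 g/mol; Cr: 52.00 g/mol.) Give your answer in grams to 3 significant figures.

n(Co) = 2.27 / 58.93 = 0.03852 mol
Co²⁺ + 2e⁻ → Co, so n(e⁻) = 2 × 0.03852 = 0.07704 mol
The cells are in series, so the same charge (and hence the same n(e⁻) = 0.07704 mol) passes through both.
Cr³⁺ + 3e⁻ → Cr, so n(Cr) = 0.07704 / 3 = 0.02568 mol
m(Cr) = 0.02568 × 52.00 = 1.34 g

1.34 g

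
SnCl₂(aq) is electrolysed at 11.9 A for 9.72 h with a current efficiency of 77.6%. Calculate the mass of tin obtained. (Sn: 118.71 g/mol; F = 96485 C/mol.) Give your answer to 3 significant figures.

199 g

Q = 11.9 × 34992 = 4.164×10^5 C
n(e⁻) = 4.164×10^5 / 96485 = 4.316 mol
Sn²⁺ + 2e⁻ → Sn, so theoretical m(Sn) = 2.158 × 118.71 = 256.2 g
Actual mass = 77.6% × 256.2 = 199 g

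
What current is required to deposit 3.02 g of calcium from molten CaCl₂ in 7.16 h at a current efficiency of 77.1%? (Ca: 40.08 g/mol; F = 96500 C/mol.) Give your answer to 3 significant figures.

n(Ca) = 3.02 / 40.08 = 0.07535 mol
Ca²⁺ + 2e⁻ → Ca, so n(e⁻) = 2 × 0.07535 = 0.1507 mol
Q = 0.1507 × 96500 / 0.771 = 18860 C
I = Q / t = 18860 / 25776 s = 0.732 A

0.732 A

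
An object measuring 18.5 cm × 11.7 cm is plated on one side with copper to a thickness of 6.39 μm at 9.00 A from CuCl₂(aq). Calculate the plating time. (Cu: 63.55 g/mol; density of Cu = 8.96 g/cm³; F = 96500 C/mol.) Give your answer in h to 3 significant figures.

0.116 h

Plated area = 18.5 × 11.7 = 216.5 cm²
Volume = 216.5 × 6.39×10⁻⁴ cm = 0.1383 cm³
m(Cu) = 0.1383 × 8.96 = 1.239 g
n(Cu) = 1.239 / 63.55 = 0.01950 mol; n(e⁻) = 2 × 0.01950 = 0.03900 mol
Q = 0.03900 × 96500 = 3764 C
t = 3764 / 9.00 = 418.2 s = 0.116 h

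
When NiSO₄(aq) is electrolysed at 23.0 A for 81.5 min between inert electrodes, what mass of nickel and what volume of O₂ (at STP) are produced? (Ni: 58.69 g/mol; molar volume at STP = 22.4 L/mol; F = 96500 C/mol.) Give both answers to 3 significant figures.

Q = 23.0 × 4890 = 1.125×10^5 C; n(e⁻) = 1.125×10^5 / 96500 = 1.166 mol
Cathode: Ni²⁺ + 2e⁻ → Ni → n(Ni) = 1.166/2 = 0.5830 mol → 34.2 g
Anode: 2H₂O → O₂ + 4H⁺ + 4e⁻ → n(O₂) = 1.166/4 = 0.2915 mol → 6.53 L

34.2 g Ni; 6.53 L O₂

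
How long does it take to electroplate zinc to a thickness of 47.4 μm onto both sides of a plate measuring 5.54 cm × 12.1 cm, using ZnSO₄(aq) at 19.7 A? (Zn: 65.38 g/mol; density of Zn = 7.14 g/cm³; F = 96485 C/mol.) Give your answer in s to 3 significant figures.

680 s

Plated area = 2 × 5.54 × 12.1 = 134.1 cm²
Volume = 134.1 × 47.4×10⁻⁴ cm = 0.6356 cm³
m(Zn) = 0.6356 × 7.14 = 4.538 g
n(Zn) = 4.538 / 65.38 = 0.06941 mol; n(e⁻) = 2 × 0.06941 = 0.1388 mol
Q = 0.1388 × 96485 = 13390 C
t = 13390 / 19.7 = 679.7 s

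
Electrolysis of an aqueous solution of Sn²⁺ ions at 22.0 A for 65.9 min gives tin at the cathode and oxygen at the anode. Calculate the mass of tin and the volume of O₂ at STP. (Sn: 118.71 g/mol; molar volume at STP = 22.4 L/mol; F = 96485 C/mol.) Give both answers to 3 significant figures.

Q = 22.0 × 3954 = 86990 C; n(e⁻) = 86990 / 96485 = 0.9016 mol
Cathode: Sn²⁺ + 2e⁻ → Sn → n(Sn) = 0.9016/2 = 0.4508 mol → 53.5 g
Anode: 2H₂O → O₂ + 4H⁺ + 4e⁻ → n(O₂) = 0.9016/4 = 0.2254 mol → 5.05 L

53.5 g Sn; 5.05 L O₂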